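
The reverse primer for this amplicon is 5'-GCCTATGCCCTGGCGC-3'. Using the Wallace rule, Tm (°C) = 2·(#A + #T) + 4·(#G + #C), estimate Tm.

56°C

A=1, T=3, G=5, C=7
So N_AT = 4 and N_GC = 12.
Tm = 2×4 + 4×12 = 56°C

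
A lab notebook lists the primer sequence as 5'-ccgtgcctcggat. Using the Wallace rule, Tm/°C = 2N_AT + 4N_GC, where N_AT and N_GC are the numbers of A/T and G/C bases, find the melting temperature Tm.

44°C

Base counts: T=3, G=4, A=1, C=5
So N_AT = 4 and N_GC = 9.
Tm = 4·9 + 2·4 = 36 + 8 = 44°C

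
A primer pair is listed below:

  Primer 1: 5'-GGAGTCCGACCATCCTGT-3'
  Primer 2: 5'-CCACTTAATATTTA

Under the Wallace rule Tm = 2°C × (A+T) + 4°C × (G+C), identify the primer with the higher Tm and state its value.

Primer 1: A+T=7, G+C=11 → Tm = 2(7)+4(11) = 58°C
Primer 2: A+T=11, G+C=3 → Tm = 2(11)+4(3) = 34°C
58°C vs 34°C → primer 1 is higher.

Primer 1, 58°C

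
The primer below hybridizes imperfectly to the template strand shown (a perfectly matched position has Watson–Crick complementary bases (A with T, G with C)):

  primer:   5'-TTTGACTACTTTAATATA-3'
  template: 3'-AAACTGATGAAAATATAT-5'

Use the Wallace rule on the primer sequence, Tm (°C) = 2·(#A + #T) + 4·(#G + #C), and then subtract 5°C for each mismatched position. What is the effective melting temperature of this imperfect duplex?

Primer base counts: A=6, T=9, G=1, C=2 → A+T=15, G+C=3
Perfect-match Tm = 2(15) + 4(3) = 30 + 12 = 42°C
Mismatches (positions where the bases are not complementary): 1 (at position 13)
Effective Tm = 42 − 1×5 = 42 − 5 = 37°C

37°C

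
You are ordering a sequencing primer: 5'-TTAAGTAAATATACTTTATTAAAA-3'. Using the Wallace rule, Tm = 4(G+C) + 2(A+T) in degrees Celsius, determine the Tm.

Scanning the sequence gives A=12, C=1, T=10, G=1.
AT pairs contribute 22, GC pairs contribute 2.
Tm = 2×22 + 4×2 = 52°C

52°C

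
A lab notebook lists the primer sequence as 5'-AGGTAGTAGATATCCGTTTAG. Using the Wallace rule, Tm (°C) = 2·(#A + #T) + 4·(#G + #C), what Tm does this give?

58°C

T=7, A=6, G=6, C=2
So N_AT = 13 and N_GC = 8.
Tm = 2×13 + 4×8 = 58°C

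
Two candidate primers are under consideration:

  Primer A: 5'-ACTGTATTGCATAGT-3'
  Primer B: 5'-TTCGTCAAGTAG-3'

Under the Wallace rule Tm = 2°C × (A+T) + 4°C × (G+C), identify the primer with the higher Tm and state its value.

Primer A: A+T=10, G+C=5 → Tm = 2(10)+4(5) = 40°C
Primer B: A+T=7, G+C=5 → Tm = 2(7)+4(5) = 34°C
40°C vs 34°C → primer A is higher.

Primer A, 40°C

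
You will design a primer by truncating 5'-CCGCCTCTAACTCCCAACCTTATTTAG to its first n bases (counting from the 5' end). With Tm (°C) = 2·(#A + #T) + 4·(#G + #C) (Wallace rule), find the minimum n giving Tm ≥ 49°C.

First 14 bases: CCGCCTCTAACTCC → Tm = 46°C (< 49°C)
First 15 bases: CCGCCTCTAACTCCC → Tm = 50°C (≥ 49°C)
Since every base adds ≥2°C, Tm only increases with n, so the threshold is first crossed at n = 15.

n = 15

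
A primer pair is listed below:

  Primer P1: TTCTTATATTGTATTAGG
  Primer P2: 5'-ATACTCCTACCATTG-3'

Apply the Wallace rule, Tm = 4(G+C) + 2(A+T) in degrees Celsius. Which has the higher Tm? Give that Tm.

Primer P1, 44°C

Primer P1: A+T=14, G+C=4 → Tm = 2(14)+4(4) = 44°C
Primer P2: A+T=9, G+C=6 → Tm = 2(9)+4(6) = 42°C
44°C vs 42°C → primer P1 is higher.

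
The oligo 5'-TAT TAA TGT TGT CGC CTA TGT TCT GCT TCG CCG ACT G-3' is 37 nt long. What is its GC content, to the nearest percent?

T=15, G=8, C=9, A=5
G+C = 8 + 9 = 17 out of 37 bases
%GC = 17/37 × 100 = 45.95% ≈ 46%

46%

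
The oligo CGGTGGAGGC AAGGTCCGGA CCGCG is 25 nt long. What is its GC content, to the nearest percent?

76%

Counting bases: T=2, G=12, A=4, C=7
G+C = 12 + 7 = 19 out of 25 bases
%GC = 19/25 × 100 = 76% ≈ 76%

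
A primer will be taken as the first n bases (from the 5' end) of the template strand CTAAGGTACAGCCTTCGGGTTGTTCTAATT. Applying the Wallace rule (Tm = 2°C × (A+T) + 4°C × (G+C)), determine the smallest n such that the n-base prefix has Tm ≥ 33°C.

n = 12

First 11 bases: CTAAGGTACAG → Tm = 32°C (< 33°C)
First 12 bases: CTAAGGTACAGC → Tm = 36°C (≥ 33°C)
Each additional base adds 2°C (A/T) or 4°C (G/C), so Tm is non-decreasing in n; n = 12 is the first length to reach 33°C.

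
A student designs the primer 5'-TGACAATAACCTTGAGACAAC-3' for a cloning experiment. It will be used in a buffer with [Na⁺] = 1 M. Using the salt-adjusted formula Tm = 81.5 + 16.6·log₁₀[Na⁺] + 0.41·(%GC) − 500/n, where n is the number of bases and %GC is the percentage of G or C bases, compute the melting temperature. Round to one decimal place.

73.3°C

Length n = 21. Scanning the sequence gives T=4, C=5, G=3, A=9.
G+C = 8, so %GC = 8/21 × 100 = 38.095%
Salt term: 16.6 × (0) = 0
GC term: 0.41 × 38.095 = 15.619; length term: −500/21 = −23.81
Tm = 81.5 + (0) + 15.619 − 23.81 = 73.309 → 73.3°C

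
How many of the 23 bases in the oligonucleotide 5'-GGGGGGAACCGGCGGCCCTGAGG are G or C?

19

Scanning the sequence gives A=3, C=6, G=13, T=1.
G+C = 13 + 6 = 19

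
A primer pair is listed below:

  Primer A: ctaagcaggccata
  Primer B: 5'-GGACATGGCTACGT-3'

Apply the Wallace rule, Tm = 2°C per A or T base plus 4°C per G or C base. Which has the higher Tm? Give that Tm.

Primer B, 44°C

Primer A: A+T=7, G+C=7 → Tm = 2(7)+4(7) = 42°C
Primer B: A+T=6, G+C=8 → Tm = 2(6)+4(8) = 44°C
42°C vs 44°C → primer B is higher.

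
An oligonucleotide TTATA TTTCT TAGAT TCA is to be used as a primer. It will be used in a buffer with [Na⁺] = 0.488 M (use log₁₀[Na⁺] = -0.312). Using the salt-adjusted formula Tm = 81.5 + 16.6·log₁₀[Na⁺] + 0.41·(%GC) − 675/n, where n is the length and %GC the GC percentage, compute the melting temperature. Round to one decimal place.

Length n = 18. Scanning the sequence gives C=2, G=1, T=10, A=5.
G+C = 3, so %GC = 3/18 × 100 = 16.667%
Salt term: 16.6 × (-0.312) = -5.179
GC term: 0.41 × 16.667 = 6.833; length term: −675/18 = −37.5
Tm = 81.5 + (-5.179) + 6.833 − 37.5 = 45.654 → 45.7°C

45.7°C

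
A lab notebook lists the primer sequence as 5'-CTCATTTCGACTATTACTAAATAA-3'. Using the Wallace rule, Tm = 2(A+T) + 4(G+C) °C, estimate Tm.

Base counts: A=9, C=5, G=1, T=9
A+T = 18, G+C = 6
Tm = 2(18) + 4(6) = 36 + 24 = 60°C

60°C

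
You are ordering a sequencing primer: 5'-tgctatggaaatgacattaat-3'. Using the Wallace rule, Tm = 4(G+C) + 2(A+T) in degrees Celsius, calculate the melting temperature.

54°C

C=2, A=8, T=7, G=4
AT pairs contribute 15, GC pairs contribute 6.
Tm = 2×15 + 4×6 = 54°C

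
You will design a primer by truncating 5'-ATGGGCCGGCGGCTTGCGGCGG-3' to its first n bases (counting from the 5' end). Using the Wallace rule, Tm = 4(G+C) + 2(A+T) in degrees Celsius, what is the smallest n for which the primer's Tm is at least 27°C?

First 7 bases: ATGGGCC → Tm = 24°C (< 27°C)
First 8 bases: ATGGGCCG → Tm = 28°C (≥ 27°C)
Each additional base adds 2°C (A/T) or 4°C (G/C), so Tm is non-decreasing in n; n = 8 is the first length to reach 27°C.

n = 8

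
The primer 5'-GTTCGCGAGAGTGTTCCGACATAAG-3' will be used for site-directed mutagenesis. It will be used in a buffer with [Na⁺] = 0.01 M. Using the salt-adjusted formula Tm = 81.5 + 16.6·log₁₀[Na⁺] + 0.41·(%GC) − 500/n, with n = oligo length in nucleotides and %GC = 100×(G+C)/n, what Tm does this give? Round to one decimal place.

Length n = 25. Counting bases: T=6, C=5, A=6, G=8
G+C = 13, so %GC = 13/25 × 100 = 52%
Salt term: 16.6 × (-2) = -33.2
GC term: 0.41 × 52 = 21.32; length term: −500/25 = −20
Tm = 81.5 + (-33.2) + 21.32 − 20 = 49.62 → 49.6°C

49.6°C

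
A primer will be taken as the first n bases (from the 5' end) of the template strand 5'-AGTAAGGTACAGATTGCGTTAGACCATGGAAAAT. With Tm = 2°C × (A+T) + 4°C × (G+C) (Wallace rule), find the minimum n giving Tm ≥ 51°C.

n = 18

First 17 bases: AGTAAGGTACAGATTGC → Tm = 48°C (< 51°C)
First 18 bases: AGTAAGGTACAGATTGCG → Tm = 52°C (≥ 51°C)
Since every base adds ≥2°C, Tm only increases with n, so the threshold is first crossed at n = 18.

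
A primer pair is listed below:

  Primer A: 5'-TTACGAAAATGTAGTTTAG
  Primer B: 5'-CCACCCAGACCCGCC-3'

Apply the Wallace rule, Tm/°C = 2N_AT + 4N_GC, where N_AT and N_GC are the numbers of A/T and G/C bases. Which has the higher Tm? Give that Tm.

Primer B, 54°C

Primer A: A+T=14, G+C=5 → Tm = 2(14)+4(5) = 48°C
Primer B: A+T=3, G+C=12 → Tm = 2(3)+4(12) = 54°C
48°C vs 54°C → primer B is higher.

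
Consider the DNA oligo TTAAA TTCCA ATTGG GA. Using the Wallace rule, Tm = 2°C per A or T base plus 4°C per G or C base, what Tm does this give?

44°C

Scanning the sequence gives C=2, A=6, G=3, T=6.
AT pairs contribute 12, GC pairs contribute 5.
Tm = 2×12 + 4×5 = 44°C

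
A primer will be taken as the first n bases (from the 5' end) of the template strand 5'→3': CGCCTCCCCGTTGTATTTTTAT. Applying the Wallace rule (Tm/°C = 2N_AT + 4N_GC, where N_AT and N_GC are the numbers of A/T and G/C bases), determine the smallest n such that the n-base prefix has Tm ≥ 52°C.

n = 16

First 15 bases: CGCCTCCCCGTTGTA → Tm = 50°C (< 52°C)
First 16 bases: CGCCTCCCCGTTGTAT → Tm = 52°C (≥ 52°C)
Each additional base adds 2°C (A/T) or 4°C (G/C), so Tm is non-decreasing in n; n = 16 is the first length to reach 52°C.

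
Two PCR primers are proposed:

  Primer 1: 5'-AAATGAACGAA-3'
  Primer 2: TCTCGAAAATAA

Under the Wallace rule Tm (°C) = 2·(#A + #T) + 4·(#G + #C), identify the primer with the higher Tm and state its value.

Primer 2, 30°C

Primer 1: A+T=8, G+C=3 → Tm = 2(8)+4(3) = 28°C
Primer 2: A+T=9, G+C=3 → Tm = 2(9)+4(3) = 30°C
28°C vs 30°C → primer 2 is higher.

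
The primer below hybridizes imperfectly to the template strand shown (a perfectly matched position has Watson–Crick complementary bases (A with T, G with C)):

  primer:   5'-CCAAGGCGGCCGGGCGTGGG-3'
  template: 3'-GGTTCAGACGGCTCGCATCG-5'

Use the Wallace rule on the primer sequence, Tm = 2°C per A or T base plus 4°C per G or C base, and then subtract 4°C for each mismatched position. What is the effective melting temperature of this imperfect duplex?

Primer base counts: A=2, T=1, G=11, C=6 → A+T=3, G+C=17
Perfect-match Tm = 2(3) + 4(17) = 6 + 68 = 74°C
Mismatches (positions where the bases are not complementary): 5 (at positions 6, 8, 13, 18, 20)
Effective Tm = 74 − 5×4 = 74 − 20 = 54°C

54°C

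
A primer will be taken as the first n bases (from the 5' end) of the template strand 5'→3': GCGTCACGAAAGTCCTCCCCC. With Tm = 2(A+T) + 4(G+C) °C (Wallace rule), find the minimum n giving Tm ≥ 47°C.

First 14 bases: GCGTCACGAAAGTC → Tm = 44°C (< 47°C)
First 15 bases: GCGTCACGAAAGTCC → Tm = 48°C (≥ 47°C)
Since every base adds ≥2°C, Tm only increases with n, so the threshold is first crossed at n = 15.

n = 15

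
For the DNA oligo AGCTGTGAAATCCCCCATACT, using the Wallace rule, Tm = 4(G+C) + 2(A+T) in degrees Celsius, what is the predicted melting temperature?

62°C

Counting bases: C=7, A=6, G=3, T=5
AT pairs contribute 11, GC pairs contribute 10.
Tm = 4·10 + 2·11 = 40 + 22 = 62°C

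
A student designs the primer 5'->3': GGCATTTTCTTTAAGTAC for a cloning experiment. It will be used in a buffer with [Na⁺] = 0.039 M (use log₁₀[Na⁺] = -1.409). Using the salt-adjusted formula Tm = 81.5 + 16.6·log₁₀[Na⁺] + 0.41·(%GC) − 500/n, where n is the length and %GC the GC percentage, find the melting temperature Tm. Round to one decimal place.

44.0°C

Length n = 18. Counting bases: C=3, G=3, A=4, T=8
G+C = 6, so %GC = 6/18 × 100 = 33.333%
Salt term: 16.6 × (-1.409) = -23.389
GC term: 0.41 × 33.333 = 13.667; length term: −500/18 = −27.778
Tm = 81.5 + (-23.389) + 13.667 − 27.778 = 44 → 44.0°C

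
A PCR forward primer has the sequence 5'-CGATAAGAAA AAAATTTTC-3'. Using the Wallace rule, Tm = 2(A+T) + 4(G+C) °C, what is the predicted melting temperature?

46°C

Counting bases: G=2, C=2, A=10, T=5
So N_AT = 15 and N_GC = 4.
Tm = 2(15) + 4(4) = 30 + 16 = 46°C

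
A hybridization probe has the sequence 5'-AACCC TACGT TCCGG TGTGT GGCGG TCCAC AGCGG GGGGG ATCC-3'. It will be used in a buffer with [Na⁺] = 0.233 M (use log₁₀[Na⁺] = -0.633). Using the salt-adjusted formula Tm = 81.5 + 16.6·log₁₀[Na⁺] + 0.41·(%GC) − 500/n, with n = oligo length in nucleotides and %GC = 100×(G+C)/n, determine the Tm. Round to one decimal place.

Length n = 44. Scanning the sequence gives C=13, T=8, A=6, G=17.
G+C = 30, so %GC = 30/44 × 100 = 68.182%
Salt term: 16.6 × (-0.633) = -10.508
GC term: 0.41 × 68.182 = 27.955; length term: −500/44 = −11.364
Tm = 81.5 + (-10.508) + 27.955 − 11.364 = 87.583 → 87.6°C

87.6°C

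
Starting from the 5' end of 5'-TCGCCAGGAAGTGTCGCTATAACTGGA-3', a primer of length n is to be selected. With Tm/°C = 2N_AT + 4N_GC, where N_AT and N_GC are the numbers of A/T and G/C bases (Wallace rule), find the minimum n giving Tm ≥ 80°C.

n = 26

First 25 bases: TCGCCAGGAAGTGTCGCTATAACTG → Tm = 76°C (< 80°C)
First 26 bases: TCGCCAGGAAGTGTCGCTATAACTGG → Tm = 80°C (≥ 80°C)
Each additional base adds 2°C (A/T) or 4°C (G/C), so Tm is non-decreasing in n; n = 26 is the first length to reach 80°C.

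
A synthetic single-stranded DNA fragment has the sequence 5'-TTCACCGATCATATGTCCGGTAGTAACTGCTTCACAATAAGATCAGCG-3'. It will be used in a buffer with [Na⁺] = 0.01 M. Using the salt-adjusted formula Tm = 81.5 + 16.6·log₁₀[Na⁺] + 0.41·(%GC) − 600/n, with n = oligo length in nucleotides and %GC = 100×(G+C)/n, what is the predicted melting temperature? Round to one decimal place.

Length n = 48. C=12, G=9, A=14, T=13
G+C = 21, so %GC = 21/48 × 100 = 43.75%
Salt term: 16.6 × (-2) = -33.2
GC term: 0.41 × 43.75 = 17.938; length term: −600/48 = −12.5
Tm = 81.5 + (-33.2) + 17.938 − 12.5 = 53.738 → 53.7°C

53.7°C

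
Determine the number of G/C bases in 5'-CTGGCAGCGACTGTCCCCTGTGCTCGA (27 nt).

18

A=3, T=6, C=10, G=8
Total G or C: 8 + 10 = 18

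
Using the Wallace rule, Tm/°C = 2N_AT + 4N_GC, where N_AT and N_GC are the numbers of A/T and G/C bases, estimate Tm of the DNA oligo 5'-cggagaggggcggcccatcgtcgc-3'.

Scanning the sequence gives C=8, A=3, T=2, G=11.
AT pairs contribute 5, GC pairs contribute 19.
Tm = 4·19 + 2·5 = 76 + 10 = 86°C

86°C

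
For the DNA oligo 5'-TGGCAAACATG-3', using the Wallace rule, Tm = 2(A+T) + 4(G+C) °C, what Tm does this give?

32°C

Base counts: C=2, G=3, T=2, A=4
So N_AT = 6 and N_GC = 5.
Tm = 4·5 + 2·6 = 20 + 12 = 32°C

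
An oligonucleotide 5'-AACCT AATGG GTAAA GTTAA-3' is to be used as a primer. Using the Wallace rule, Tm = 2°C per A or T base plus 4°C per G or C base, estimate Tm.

Counting bases: G=4, C=2, T=5, A=9
A+T = 14, G+C = 6
Tm = 4·6 + 2·14 = 24 + 28 = 52°C

52°C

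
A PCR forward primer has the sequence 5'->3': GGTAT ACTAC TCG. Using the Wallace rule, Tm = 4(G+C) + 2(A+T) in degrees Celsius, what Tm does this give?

Counting bases: G=3, T=4, C=3, A=3
AT pairs contribute 7, GC pairs contribute 6.
Tm = 4·6 + 2·7 = 24 + 14 = 38°C

38°C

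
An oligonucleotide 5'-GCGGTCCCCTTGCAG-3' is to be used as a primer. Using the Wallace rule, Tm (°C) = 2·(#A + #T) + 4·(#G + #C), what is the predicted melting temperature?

52°C

Base counts: T=3, A=1, G=5, C=6
A+T = 4, G+C = 11
Tm = 4·11 + 2·4 = 44 + 8 = 52°C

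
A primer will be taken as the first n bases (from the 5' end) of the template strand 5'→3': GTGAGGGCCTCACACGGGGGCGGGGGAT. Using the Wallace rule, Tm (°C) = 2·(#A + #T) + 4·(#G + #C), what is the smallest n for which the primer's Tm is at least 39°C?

n = 12

First 11 bases: GTGAGGGCCTC → Tm = 38°C (< 39°C)
First 12 bases: GTGAGGGCCTCA → Tm = 40°C (≥ 39°C)
Since every base adds ≥2°C, Tm only increases with n, so the threshold is first crossed at n = 12.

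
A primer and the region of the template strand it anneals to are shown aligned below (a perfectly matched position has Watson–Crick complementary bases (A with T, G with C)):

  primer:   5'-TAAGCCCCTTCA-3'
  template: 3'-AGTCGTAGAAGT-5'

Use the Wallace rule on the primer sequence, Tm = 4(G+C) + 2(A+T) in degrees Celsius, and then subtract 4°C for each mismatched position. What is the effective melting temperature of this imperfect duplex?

24°C

Primer base counts: A=3, T=3, G=1, C=5 → A+T=6, G+C=6
Perfect-match Tm = 2(6) + 4(6) = 12 + 24 = 36°C
Mismatches (positions where the bases are not complementary): 3 (at positions 2, 6, 7)
Effective Tm = 36 − 3×4 = 36 − 12 = 24°C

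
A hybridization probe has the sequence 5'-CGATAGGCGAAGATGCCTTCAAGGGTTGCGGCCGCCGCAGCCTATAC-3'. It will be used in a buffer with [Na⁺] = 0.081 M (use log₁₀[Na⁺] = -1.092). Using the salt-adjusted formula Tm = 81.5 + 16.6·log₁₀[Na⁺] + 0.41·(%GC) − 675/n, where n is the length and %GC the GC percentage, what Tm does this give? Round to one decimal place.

Length n = 47. Counting bases: C=14, A=10, G=15, T=8
G+C = 29, so %GC = 29/47 × 100 = 61.702%
Salt term: 16.6 × (-1.092) = -18.127
GC term: 0.41 × 61.702 = 25.298; length term: −675/47 = −14.362
Tm = 81.5 + (-18.127) + 25.298 − 14.362 = 74.309 → 74.3°C

74.3°C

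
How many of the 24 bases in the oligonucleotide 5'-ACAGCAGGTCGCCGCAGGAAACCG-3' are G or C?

Base counts: A=7, G=8, C=8, T=1
Total G or C: 8 + 8 = 16

16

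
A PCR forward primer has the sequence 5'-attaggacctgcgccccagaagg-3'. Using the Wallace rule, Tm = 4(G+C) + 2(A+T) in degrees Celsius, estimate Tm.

74°C

C=7, A=6, G=7, T=3
So N_AT = 9 and N_GC = 14.
Tm = 2×9 + 4×14 = 74°C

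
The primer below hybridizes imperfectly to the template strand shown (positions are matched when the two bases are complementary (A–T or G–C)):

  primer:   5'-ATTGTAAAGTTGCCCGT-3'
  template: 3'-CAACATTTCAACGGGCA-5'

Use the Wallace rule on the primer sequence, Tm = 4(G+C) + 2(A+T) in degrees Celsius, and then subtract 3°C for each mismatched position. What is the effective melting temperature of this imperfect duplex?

45°C

Primer base counts: A=4, T=6, G=4, C=3 → A+T=10, G+C=7
Perfect-match Tm = 2(10) + 4(7) = 20 + 28 = 48°C
Mismatches (positions where the bases are not complementary): 1 (at position 1)
Effective Tm = 48 − 1×3 = 48 − 3 = 45°C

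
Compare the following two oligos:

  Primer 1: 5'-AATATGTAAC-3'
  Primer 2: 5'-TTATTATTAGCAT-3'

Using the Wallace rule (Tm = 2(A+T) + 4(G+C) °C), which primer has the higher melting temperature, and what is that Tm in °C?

Primer 2, 30°C

Primer 1: A+T=8, G+C=2 → Tm = 2(8)+4(2) = 24°C
Primer 2: A+T=11, G+C=2 → Tm = 2(11)+4(2) = 30°C
24°C vs 30°C → primer 2 is higher.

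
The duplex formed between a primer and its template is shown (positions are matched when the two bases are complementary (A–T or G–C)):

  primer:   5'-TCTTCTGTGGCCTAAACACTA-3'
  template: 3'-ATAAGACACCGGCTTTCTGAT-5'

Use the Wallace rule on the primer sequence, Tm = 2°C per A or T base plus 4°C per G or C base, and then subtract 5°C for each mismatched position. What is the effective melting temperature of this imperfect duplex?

Primer base counts: A=5, T=7, G=3, C=6 → A+T=12, G+C=9
Perfect-match Tm = 2(12) + 4(9) = 24 + 36 = 60°C
Mismatches (positions where the bases are not complementary): 3 (at positions 2, 13, 17)
Effective Tm = 60 − 3×5 = 60 − 15 = 45°C

45°C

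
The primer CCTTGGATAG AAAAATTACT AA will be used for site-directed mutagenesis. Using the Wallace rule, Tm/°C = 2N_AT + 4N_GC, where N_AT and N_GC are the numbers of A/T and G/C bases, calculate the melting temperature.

Scanning the sequence gives G=3, C=3, T=6, A=10.
AT pairs contribute 16, GC pairs contribute 6.
Tm = 2(16) + 4(6) = 32 + 24 = 56°C

56°C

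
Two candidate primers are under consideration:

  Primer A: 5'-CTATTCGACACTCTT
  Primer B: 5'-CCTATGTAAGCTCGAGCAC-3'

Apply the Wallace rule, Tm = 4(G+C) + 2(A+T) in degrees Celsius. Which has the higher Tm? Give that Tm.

Primer B, 58°C

Primer A: A+T=9, G+C=6 → Tm = 2(9)+4(6) = 42°C
Primer B: A+T=9, G+C=10 → Tm = 2(9)+4(10) = 58°C
42°C vs 58°C → primer B is higher.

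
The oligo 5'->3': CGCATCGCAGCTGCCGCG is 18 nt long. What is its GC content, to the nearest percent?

78%

T=2, A=2, C=8, G=6
G+C = 6 + 8 = 14 out of 18 bases
%GC = 14/18 × 100 = 77.78% ≈ 78%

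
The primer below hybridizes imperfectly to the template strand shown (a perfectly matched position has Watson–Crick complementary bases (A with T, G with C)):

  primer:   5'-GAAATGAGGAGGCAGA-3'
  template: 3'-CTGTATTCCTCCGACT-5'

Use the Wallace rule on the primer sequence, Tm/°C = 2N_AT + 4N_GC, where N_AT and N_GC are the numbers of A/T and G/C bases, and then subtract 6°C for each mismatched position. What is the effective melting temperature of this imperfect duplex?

Primer base counts: A=7, T=1, G=7, C=1 → A+T=8, G+C=8
Perfect-match Tm = 2(8) + 4(8) = 16 + 32 = 48°C
Mismatches (positions where the bases are not complementary): 3 (at positions 3, 6, 14)
Effective Tm = 48 − 3×6 = 48 − 18 = 30°C

30°C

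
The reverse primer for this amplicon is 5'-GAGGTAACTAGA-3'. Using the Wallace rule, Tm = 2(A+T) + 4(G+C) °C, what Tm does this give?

C=1, T=2, G=4, A=5
A+T = 7, G+C = 5
Tm = 2(7) + 4(5) = 14 + 20 = 34°C

34°C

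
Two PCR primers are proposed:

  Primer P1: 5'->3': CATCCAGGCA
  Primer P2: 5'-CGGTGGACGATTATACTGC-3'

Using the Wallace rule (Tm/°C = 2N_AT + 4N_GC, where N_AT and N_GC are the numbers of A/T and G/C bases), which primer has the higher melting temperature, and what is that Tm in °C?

Primer P1: A+T=4, G+C=6 → Tm = 2(4)+4(6) = 32°C
Primer P2: A+T=9, G+C=10 → Tm = 2(9)+4(10) = 58°C
32°C vs 58°C → primer P2 is higher.

Primer P2, 58°C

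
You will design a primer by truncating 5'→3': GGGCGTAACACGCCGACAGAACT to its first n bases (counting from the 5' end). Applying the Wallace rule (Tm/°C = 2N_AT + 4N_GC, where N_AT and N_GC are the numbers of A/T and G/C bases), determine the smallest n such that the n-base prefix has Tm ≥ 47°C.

n = 14

First 13 bases: GGGCGTAACACGC → Tm = 44°C (< 47°C)
First 14 bases: GGGCGTAACACGCC → Tm = 48°C (≥ 47°C)
Each additional base adds 2°C (A/T) or 4°C (G/C), so Tm is non-decreasing in n; n = 14 is the first length to reach 47°C.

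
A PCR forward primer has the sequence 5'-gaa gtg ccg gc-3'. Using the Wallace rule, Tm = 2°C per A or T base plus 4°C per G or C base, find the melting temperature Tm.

Base counts: C=3, G=5, A=2, T=1
A+T = 3, G+C = 8
Tm = 2(3) + 4(8) = 6 + 32 = 38°C

38°C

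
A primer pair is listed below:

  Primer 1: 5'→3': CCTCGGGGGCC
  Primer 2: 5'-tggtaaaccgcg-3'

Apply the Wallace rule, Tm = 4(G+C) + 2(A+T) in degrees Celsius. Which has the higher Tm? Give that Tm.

Primer 1: A+T=1, G+C=10 → Tm = 2(1)+4(10) = 42°C
Primer 2: A+T=5, G+C=7 → Tm = 2(5)+4(7) = 38°C
42°C vs 38°C → primer 1 is higher.

Primer 1, 42°C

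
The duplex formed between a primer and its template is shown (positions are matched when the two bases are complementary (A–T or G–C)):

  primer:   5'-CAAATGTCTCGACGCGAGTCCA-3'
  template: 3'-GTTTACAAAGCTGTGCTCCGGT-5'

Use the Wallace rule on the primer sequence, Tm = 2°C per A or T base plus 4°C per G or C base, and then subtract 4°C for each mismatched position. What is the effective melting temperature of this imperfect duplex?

Primer base counts: A=6, T=4, G=5, C=7 → A+T=10, G+C=12
Perfect-match Tm = 2(10) + 4(12) = 20 + 48 = 68°C
Mismatches (positions where the bases are not complementary): 3 (at positions 8, 14, 19)
Effective Tm = 68 − 3×4 = 68 − 12 = 56°C

56°C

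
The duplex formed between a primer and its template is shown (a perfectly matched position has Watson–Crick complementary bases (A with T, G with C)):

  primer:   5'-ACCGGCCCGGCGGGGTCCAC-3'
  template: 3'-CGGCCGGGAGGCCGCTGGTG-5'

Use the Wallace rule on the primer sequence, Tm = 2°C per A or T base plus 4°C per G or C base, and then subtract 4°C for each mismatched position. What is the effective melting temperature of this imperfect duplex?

54°C

Primer base counts: A=2, T=1, G=8, C=9 → A+T=3, G+C=17
Perfect-match Tm = 2(3) + 4(17) = 6 + 68 = 74°C
Mismatches (positions where the bases are not complementary): 5 (at positions 1, 9, 10, 14, 16)
Effective Tm = 74 − 5×4 = 74 − 20 = 54°C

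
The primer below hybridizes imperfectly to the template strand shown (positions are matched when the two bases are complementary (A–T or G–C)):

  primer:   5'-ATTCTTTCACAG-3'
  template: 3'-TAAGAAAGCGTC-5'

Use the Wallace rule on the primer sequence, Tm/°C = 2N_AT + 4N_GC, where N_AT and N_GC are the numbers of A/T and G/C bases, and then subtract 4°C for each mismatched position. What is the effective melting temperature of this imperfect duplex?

Primer base counts: A=3, T=5, G=1, C=3 → A+T=8, G+C=4
Perfect-match Tm = 2(8) + 4(4) = 16 + 16 = 32°C
Mismatches (positions where the bases are not complementary): 1 (at position 9)
Effective Tm = 32 − 1×4 = 32 − 4 = 28°C

28°C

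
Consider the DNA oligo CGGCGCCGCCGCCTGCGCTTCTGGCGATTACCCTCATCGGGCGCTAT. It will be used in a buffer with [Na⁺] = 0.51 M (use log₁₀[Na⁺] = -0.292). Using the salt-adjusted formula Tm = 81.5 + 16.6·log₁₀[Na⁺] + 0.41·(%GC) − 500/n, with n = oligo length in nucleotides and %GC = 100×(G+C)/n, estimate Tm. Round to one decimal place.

Length n = 47. Base counts: A=4, C=19, T=10, G=14
G+C = 33, so %GC = 33/47 × 100 = 70.213%
Salt term: 16.6 × (-0.292) = -4.847
GC term: 0.41 × 70.213 = 28.787; length term: −500/47 = −10.638
Tm = 81.5 + (-4.847) + 28.787 − 10.638 = 94.802 → 94.8°C

94.8°C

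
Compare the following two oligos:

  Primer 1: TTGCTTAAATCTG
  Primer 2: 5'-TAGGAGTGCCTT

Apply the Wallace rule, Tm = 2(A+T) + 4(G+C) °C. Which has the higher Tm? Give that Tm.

Primer 2, 36°C

Primer 1: A+T=9, G+C=4 → Tm = 2(9)+4(4) = 34°C
Primer 2: A+T=6, G+C=6 → Tm = 2(6)+4(6) = 36°C
34°C vs 36°C → primer 2 is higher.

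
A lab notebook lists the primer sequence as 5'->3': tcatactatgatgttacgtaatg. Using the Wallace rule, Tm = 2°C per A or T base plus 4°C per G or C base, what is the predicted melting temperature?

60°C

Counting bases: G=4, C=3, A=7, T=9
So N_AT = 16 and N_GC = 7.
Tm = 2×16 + 4×7 = 60°C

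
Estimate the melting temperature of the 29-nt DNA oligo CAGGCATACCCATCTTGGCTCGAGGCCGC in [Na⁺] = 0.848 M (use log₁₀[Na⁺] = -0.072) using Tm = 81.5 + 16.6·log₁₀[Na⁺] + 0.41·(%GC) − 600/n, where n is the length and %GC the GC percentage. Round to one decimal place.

86.5°C

Length n = 29. Counting bases: C=11, A=5, G=8, T=5
G+C = 19, so %GC = 19/29 × 100 = 65.517%
Salt term: 16.6 × (-0.072) = -1.195
GC term: 0.41 × 65.517 = 26.862; length term: −600/29 = −20.69
Tm = 81.5 + (-1.195) + 26.862 − 20.69 = 86.477 → 86.5°C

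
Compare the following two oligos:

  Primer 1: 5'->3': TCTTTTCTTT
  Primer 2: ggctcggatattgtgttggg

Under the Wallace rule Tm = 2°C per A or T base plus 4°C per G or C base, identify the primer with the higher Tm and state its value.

Primer 2, 62°C

Primer 1: A+T=8, G+C=2 → Tm = 2(8)+4(2) = 24°C
Primer 2: A+T=9, G+C=11 → Tm = 2(9)+4(11) = 62°C
24°C vs 62°C → primer 2 is higher.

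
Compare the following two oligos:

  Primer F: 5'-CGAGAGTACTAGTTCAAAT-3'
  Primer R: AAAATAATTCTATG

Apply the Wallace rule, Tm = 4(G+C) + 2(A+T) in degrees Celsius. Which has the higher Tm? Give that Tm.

Primer F: A+T=12, G+C=7 → Tm = 2(12)+4(7) = 52°C
Primer R: A+T=12, G+C=2 → Tm = 2(12)+4(2) = 32°C
52°C vs 32°C → primer F is higher.

Primer F, 52°C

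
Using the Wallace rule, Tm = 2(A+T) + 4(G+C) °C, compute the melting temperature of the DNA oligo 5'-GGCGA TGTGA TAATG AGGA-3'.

56°C

A=6, C=1, G=8, T=4
A+T = 10, G+C = 9
Tm = 2(10) + 4(9) = 20 + 36 = 56°C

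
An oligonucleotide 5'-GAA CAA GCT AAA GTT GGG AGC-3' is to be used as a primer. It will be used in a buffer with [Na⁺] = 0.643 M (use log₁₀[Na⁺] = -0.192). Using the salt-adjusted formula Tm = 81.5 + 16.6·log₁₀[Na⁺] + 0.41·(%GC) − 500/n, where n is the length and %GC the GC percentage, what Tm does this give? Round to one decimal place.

Length n = 21. Scanning the sequence gives G=7, A=8, C=3, T=3.
G+C = 10, so %GC = 10/21 × 100 = 47.619%
Salt term: 16.6 × (-0.192) = -3.187
GC term: 0.41 × 47.619 = 19.524; length term: −500/21 = −23.81
Tm = 81.5 + (-3.187) + 19.524 − 23.81 = 74.027 → 74.0°C

74.0°C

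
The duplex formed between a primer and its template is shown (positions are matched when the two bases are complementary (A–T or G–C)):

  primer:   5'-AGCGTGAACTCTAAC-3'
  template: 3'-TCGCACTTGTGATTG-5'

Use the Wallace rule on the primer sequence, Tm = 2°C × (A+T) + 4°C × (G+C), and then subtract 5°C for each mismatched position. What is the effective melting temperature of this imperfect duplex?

Primer base counts: A=5, T=3, G=3, C=4 → A+T=8, G+C=7
Perfect-match Tm = 2(8) + 4(7) = 16 + 28 = 44°C
Mismatches (positions where the bases are not complementary): 1 (at position 10)
Effective Tm = 44 − 1×5 = 44 − 5 = 39°C

39°C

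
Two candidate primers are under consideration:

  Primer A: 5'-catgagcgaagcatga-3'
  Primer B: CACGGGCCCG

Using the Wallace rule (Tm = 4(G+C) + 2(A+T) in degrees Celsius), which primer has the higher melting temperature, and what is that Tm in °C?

Primer A, 48°C

Primer A: A+T=8, G+C=8 → Tm = 2(8)+4(8) = 48°C
Primer B: A+T=1, G+C=9 → Tm = 2(1)+4(9) = 38°C
48°C vs 38°C → primer A is higher.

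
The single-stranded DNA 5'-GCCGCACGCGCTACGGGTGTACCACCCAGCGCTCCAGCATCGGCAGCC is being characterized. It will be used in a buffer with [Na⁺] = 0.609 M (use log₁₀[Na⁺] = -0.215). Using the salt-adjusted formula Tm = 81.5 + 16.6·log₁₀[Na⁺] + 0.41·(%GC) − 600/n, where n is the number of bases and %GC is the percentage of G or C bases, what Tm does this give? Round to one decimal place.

Length n = 48. C=21, A=8, G=14, T=5
G+C = 35, so %GC = 35/48 × 100 = 72.917%
Salt term: 16.6 × (-0.215) = -3.569
GC term: 0.41 × 72.917 = 29.896; length term: −600/48 = −12.5
Tm = 81.5 + (-3.569) + 29.896 − 12.5 = 95.327 → 95.3°C

95.3°C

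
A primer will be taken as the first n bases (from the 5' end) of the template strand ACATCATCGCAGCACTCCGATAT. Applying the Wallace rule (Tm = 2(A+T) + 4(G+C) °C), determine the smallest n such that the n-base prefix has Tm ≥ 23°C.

First 8 bases: ACATCATC → Tm = 22°C (< 23°C)
First 9 bases: ACATCATCG → Tm = 26°C (≥ 23°C)
Since every base adds ≥2°C, Tm only increases with n, so the threshold is first crossed at n = 9.

n = 9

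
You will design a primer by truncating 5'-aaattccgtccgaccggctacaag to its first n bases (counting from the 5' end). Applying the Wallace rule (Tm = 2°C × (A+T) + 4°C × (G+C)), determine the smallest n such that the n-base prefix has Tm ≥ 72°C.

First 23 bases: AAATTCCGTCCGACCGGCTACAA → Tm = 70°C (< 72°C)
First 24 bases: AAATTCCGTCCGACCGGCTACAAG → Tm = 74°C (≥ 72°C)
Since every base adds ≥2°C, Tm only increases with n, so the threshold is first crossed at n = 24.

n = 24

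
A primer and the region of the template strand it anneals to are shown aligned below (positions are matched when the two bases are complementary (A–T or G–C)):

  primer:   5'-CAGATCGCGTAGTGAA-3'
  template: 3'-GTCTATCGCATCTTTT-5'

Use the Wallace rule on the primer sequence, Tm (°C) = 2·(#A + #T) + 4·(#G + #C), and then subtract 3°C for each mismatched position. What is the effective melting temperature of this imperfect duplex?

Primer base counts: A=5, T=3, G=5, C=3 → A+T=8, G+C=8
Perfect-match Tm = 2(8) + 4(8) = 16 + 32 = 48°C
Mismatches (positions where the bases are not complementary): 3 (at positions 6, 13, 14)
Effective Tm = 48 − 3×3 = 48 − 9 = 39°C

39°C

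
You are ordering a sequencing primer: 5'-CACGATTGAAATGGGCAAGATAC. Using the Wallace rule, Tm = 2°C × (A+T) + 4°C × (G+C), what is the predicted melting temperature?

66°C

Base counts: A=9, C=4, G=6, T=4
So N_AT = 13 and N_GC = 10.
Tm = 2×13 + 4×10 = 66°C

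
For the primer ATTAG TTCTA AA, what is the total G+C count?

Base counts: A=5, C=1, T=5, G=1
Total G or C: 1 + 1 = 2

2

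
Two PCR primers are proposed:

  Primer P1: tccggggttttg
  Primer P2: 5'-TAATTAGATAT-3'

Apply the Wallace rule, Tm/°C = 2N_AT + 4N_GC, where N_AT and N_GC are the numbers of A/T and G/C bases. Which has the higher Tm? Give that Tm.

Primer P1: A+T=5, G+C=7 → Tm = 2(5)+4(7) = 38°C
Primer P2: A+T=10, G+C=1 → Tm = 2(10)+4(1) = 24°C
38°C vs 24°C → primer P1 is higher.

Primer P1, 38°C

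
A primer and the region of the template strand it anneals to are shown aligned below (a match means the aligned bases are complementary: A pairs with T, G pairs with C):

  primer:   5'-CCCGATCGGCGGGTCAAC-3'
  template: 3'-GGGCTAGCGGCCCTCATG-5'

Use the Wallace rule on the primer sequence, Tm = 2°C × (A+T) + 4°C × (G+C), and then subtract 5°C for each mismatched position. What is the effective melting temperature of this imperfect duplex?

42°C

Primer base counts: A=3, T=2, G=6, C=7 → A+T=5, G+C=13
Perfect-match Tm = 2(5) + 4(13) = 10 + 52 = 62°C
Mismatches (positions where the bases are not complementary): 4 (at positions 9, 14, 15, 16)
Effective Tm = 62 − 4×5 = 62 − 20 = 42°C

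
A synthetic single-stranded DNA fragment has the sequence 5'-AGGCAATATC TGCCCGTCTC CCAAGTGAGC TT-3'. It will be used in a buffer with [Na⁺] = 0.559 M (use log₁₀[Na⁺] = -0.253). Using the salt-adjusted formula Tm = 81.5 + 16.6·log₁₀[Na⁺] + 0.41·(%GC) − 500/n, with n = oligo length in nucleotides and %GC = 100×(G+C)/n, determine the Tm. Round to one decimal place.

Length n = 32. Counting bases: T=8, A=7, G=7, C=10
G+C = 17, so %GC = 17/32 × 100 = 53.125%
Salt term: 16.6 × (-0.253) = -4.2
GC term: 0.41 × 53.125 = 21.781; length term: −500/32 = −15.625
Tm = 81.5 + (-4.2) + 21.781 − 15.625 = 83.456 → 83.5°C

83.5°C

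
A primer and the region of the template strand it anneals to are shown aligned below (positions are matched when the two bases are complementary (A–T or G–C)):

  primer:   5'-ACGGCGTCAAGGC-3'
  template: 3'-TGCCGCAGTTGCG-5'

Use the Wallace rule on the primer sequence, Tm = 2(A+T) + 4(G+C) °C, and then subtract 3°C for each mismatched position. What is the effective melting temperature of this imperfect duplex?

41°C

Primer base counts: A=3, T=1, G=5, C=4 → A+T=4, G+C=9
Perfect-match Tm = 2(4) + 4(9) = 8 + 36 = 44°C
Mismatches (positions where the bases are not complementary): 1 (at position 11)
Effective Tm = 44 − 1×3 = 44 − 3 = 41°C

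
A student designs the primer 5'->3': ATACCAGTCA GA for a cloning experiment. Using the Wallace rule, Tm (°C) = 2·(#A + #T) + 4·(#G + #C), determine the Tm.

34°C

Base counts: C=3, A=5, G=2, T=2
AT pairs contribute 7, GC pairs contribute 5.
Tm = 4·5 + 2·7 = 20 + 14 = 34°C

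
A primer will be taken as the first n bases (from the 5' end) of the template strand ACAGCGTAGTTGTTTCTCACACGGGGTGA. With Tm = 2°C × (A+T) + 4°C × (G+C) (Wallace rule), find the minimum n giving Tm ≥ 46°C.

n = 16

First 15 bases: ACAGCGTAGTTGTTT → Tm = 42°C (< 46°C)
First 16 bases: ACAGCGTAGTTGTTTC → Tm = 46°C (≥ 46°C)
Each additional base adds 2°C (A/T) or 4°C (G/C), so Tm is non-decreasing in n; n = 16 is the first length to reach 46°C.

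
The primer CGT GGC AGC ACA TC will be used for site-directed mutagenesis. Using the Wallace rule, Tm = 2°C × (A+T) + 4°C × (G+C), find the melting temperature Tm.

46°C

A=3, C=5, T=2, G=4
A+T = 5, G+C = 9
Tm = 2(5) + 4(9) = 10 + 36 = 46°C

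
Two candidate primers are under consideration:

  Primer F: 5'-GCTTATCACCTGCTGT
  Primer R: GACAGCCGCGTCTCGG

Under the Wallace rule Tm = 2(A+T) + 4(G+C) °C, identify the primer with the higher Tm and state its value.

Primer F: A+T=8, G+C=8 → Tm = 2(8)+4(8) = 48°C
Primer R: A+T=4, G+C=12 → Tm = 2(4)+4(12) = 56°C
48°C vs 56°C → primer R is higher.

Primer R, 56°C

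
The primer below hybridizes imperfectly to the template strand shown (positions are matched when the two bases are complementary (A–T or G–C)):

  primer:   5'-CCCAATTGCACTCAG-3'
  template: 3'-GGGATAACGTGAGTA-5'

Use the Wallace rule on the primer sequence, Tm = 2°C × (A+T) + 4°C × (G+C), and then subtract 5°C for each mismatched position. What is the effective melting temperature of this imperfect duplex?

Primer base counts: A=4, T=3, G=2, C=6 → A+T=7, G+C=8
Perfect-match Tm = 2(7) + 4(8) = 14 + 32 = 46°C
Mismatches (positions where the bases are not complementary): 2 (at positions 4, 15)
Effective Tm = 46 − 2×5 = 46 − 10 = 36°C

36°C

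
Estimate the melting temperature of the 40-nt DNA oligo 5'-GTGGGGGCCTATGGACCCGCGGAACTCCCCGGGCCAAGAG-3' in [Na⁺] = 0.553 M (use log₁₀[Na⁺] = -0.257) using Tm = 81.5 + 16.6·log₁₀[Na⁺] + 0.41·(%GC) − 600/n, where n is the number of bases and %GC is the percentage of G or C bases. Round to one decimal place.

Length n = 40. Scanning the sequence gives C=13, T=4, G=16, A=7.
G+C = 29, so %GC = 29/40 × 100 = 72.5%
Salt term: 16.6 × (-0.257) = -4.266
GC term: 0.41 × 72.5 = 29.725; length term: −600/40 = −15
Tm = 81.5 + (-4.266) + 29.725 − 15 = 91.959 → 92.0°C

92.0°C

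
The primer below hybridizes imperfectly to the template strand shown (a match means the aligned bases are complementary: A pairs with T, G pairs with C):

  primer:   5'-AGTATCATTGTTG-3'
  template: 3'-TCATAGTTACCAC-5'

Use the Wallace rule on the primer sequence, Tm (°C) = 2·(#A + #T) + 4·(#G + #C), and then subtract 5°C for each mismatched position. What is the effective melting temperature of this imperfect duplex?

24°C

Primer base counts: A=3, T=6, G=3, C=1 → A+T=9, G+C=4
Perfect-match Tm = 2(9) + 4(4) = 18 + 16 = 34°C
Mismatches (positions where the bases are not complementary): 2 (at positions 8, 11)
Effective Tm = 34 − 2×5 = 34 − 10 = 24°C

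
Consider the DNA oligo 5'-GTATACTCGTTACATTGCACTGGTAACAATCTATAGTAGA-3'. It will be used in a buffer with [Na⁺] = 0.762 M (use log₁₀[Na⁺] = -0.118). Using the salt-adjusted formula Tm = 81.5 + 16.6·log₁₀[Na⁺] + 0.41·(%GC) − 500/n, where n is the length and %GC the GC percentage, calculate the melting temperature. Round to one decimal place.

81.4°C

Length n = 40. Scanning the sequence gives G=7, C=7, A=13, T=13.
G+C = 14, so %GC = 14/40 × 100 = 35%
Salt term: 16.6 × (-0.118) = -1.959
GC term: 0.41 × 35 = 14.35; length term: −500/40 = −12.5
Tm = 81.5 + (-1.959) + 14.35 − 12.5 = 81.391 → 81.4°C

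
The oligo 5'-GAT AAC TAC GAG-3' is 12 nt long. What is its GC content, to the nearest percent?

A=5, T=2, C=2, G=3
G+C = 3 + 2 = 5 out of 12 bases
%GC = 5/12 × 100 = 41.67% ≈ 42%

42%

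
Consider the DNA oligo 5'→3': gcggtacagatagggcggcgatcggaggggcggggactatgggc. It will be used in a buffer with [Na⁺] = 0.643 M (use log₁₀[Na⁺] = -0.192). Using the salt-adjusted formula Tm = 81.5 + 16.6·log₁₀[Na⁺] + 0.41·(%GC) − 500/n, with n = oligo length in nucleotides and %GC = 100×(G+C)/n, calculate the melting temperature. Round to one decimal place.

Length n = 44. Base counts: G=23, C=8, T=5, A=8
G+C = 31, so %GC = 31/44 × 100 = 70.455%
Salt term: 16.6 × (-0.192) = -3.187
GC term: 0.41 × 70.455 = 28.887; length term: −500/44 = −11.364
Tm = 81.5 + (-3.187) + 28.887 − 11.364 = 95.836 → 95.8°C

95.8°C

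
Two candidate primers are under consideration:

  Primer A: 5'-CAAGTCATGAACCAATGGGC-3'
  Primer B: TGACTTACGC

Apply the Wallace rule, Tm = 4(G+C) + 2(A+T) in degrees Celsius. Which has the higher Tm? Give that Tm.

Primer A: A+T=10, G+C=10 → Tm = 2(10)+4(10) = 60°C
Primer B: A+T=5, G+C=5 → Tm = 2(5)+4(5) = 30°C
60°C vs 30°C → primer A is higher.

Primer A, 60°C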